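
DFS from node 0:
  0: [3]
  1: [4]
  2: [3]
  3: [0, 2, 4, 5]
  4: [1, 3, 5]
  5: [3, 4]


Visit 0, push [3]
Visit 3, push [5, 4, 2]
Visit 2, push []
Visit 4, push [5, 1]
Visit 1, push []
Visit 5, push []

DFS order: [0, 3, 2, 4, 1, 5]


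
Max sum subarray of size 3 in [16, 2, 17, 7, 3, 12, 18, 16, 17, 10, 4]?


[0:3]: 35
[1:4]: 26
[2:5]: 27
[3:6]: 22
[4:7]: 33
[5:8]: 46
[6:9]: 51
[7:10]: 43
[8:11]: 31

Max: 51 at [6:9]


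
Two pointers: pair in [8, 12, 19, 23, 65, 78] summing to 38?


lo=0(8)+hi=5(78)=86
lo=0(8)+hi=4(65)=73
lo=0(8)+hi=3(23)=31
lo=1(12)+hi=3(23)=35
lo=2(19)+hi=3(23)=42

No pair found


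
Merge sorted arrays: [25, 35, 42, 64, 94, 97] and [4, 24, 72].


Take 4 from B
Take 24 from B
Take 25 from A
Take 35 from A
Take 42 from A
Take 64 from A
Take 72 from B

Merged: [4, 24, 25, 35, 42, 64, 72, 94, 97]


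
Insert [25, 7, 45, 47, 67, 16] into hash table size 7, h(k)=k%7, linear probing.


Insert 25: h=4 -> slot 4
Insert 7: h=0 -> slot 0
Insert 45: h=3 -> slot 3
Insert 47: h=5 -> slot 5
Insert 67: h=4, 2 probes -> slot 6
Insert 16: h=2 -> slot 2

Table: [7, None, 16, 45, 25, 47, 67]


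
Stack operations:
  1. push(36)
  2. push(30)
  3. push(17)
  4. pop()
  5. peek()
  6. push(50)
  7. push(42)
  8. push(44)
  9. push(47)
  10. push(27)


push(36) -> [36]
push(30) -> [36, 30]
push(17) -> [36, 30, 17]
pop()->17, [36, 30]
peek()->30
push(50) -> [36, 30, 50]
push(42) -> [36, 30, 50, 42]
push(44) -> [36, 30, 50, 42, 44]
push(47) -> [36, 30, 50, 42, 44, 47]
push(27) -> [36, 30, 50, 42, 44, 47, 27]

Final stack: [36, 30, 50, 42, 44, 47, 27]


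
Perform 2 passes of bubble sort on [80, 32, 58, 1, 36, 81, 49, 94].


Initial: [80, 32, 58, 1, 36, 81, 49, 94]
Pass 1: [32, 58, 1, 36, 80, 49, 81, 94] (5 swaps)
Pass 2: [32, 1, 36, 58, 49, 80, 81, 94] (3 swaps)

After 2 passes: [32, 1, 36, 58, 49, 80, 81, 94]


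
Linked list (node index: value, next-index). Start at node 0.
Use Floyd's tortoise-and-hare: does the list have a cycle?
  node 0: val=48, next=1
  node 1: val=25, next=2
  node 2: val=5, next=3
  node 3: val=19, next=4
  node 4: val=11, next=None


Floyd's tortoise (slow, +1) and hare (fast, +2):
  init: slow=0, fast=0
  step 1: slow=1, fast=2
  step 2: slow=2, fast=4
  step 3: fast -> None, no cycle

Cycle: no


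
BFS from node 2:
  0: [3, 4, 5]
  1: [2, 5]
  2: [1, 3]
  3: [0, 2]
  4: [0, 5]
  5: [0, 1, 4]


Visit 2, enqueue [1, 3]
Visit 1, enqueue [5]
Visit 3, enqueue [0]
Visit 5, enqueue [4]
Visit 0, enqueue []
Visit 4, enqueue []

BFS order: [2, 1, 3, 5, 0, 4]


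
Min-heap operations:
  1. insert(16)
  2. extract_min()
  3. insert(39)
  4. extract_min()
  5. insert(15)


insert(16) -> [16]
extract_min()->16, []
insert(39) -> [39]
extract_min()->39, []
insert(15) -> [15]

Final heap: [15]


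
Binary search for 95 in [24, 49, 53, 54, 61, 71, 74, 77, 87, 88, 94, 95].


Step 1: lo=0, hi=11, mid=5, val=71
Step 2: lo=6, hi=11, mid=8, val=87
Step 3: lo=9, hi=11, mid=10, val=94
Step 4: lo=11, hi=11, mid=11, val=95

Found at index 11


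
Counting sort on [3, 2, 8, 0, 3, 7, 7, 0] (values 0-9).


Input: [3, 2, 8, 0, 3, 7, 7, 0]
Counts: [2, 0, 1, 2, 0, 0, 0, 2, 1, 0]

Sorted: [0, 0, 2, 3, 3, 7, 7, 8]


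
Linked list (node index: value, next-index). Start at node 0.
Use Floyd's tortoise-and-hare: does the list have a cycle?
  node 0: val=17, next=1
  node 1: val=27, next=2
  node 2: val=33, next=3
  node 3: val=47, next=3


Floyd's tortoise (slow, +1) and hare (fast, +2):
  init: slow=0, fast=0
  step 1: slow=1, fast=2
  step 2: slow=2, fast=3
  step 3: slow=3, fast=3
  slow == fast at node 3: cycle detected

Cycle: yes


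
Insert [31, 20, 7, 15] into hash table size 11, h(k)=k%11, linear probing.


Insert 31: h=9 -> slot 9
Insert 20: h=9, 1 probes -> slot 10
Insert 7: h=7 -> slot 7
Insert 15: h=4 -> slot 4

Table: [None, None, None, None, 15, None, None, 7, None, 31, 20]


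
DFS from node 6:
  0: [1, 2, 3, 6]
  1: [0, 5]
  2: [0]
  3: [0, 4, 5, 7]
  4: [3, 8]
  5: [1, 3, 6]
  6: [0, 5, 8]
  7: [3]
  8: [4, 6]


Visit 6, push [8, 5, 0]
Visit 0, push [3, 2, 1]
Visit 1, push [5]
Visit 5, push [3]
Visit 3, push [7, 4]
Visit 4, push [8]
Visit 8, push []
Visit 7, push []
Visit 2, push []

DFS order: [6, 0, 1, 5, 3, 4, 8, 7, 2]


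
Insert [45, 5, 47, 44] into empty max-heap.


Insert 45: [45]
Insert 5: [45, 5]
Insert 47: [47, 5, 45]
Insert 44: [47, 44, 45, 5]

Final heap: [47, 44, 45, 5]


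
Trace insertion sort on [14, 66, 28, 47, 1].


Initial: [14, 66, 28, 47, 1]
Insert 66: [14, 66, 28, 47, 1]
Insert 28: [14, 28, 66, 47, 1]
Insert 47: [14, 28, 47, 66, 1]
Insert 1: [1, 14, 28, 47, 66]

Sorted: [1, 14, 28, 47, 66]


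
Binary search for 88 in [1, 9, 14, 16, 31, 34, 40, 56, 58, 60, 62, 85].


Step 1: lo=0, hi=11, mid=5, val=34
Step 2: lo=6, hi=11, mid=8, val=58
Step 3: lo=9, hi=11, mid=10, val=62
Step 4: lo=11, hi=11, mid=11, val=85

Not found


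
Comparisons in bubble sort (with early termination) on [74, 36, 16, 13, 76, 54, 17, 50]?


Algorithm: bubble sort (with early termination)
Input: [74, 36, 16, 13, 76, 54, 17, 50]
Sorted: [13, 16, 17, 36, 50, 54, 74, 76]

25


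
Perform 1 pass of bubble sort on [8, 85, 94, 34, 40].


Initial: [8, 85, 94, 34, 40]
Pass 1: [8, 85, 34, 40, 94] (2 swaps)

After 1 pass: [8, 85, 34, 40, 94]


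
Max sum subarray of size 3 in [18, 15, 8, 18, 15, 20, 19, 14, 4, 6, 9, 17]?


[0:3]: 41
[1:4]: 41
[2:5]: 41
[3:6]: 53
[4:7]: 54
[5:8]: 53
[6:9]: 37
[7:10]: 24
[8:11]: 19
[9:12]: 32

Max: 54 at [4:7]


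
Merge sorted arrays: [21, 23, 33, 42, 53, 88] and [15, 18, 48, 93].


Take 15 from B
Take 18 from B
Take 21 from A
Take 23 from A
Take 33 from A
Take 42 from A
Take 48 from B
Take 53 from A
Take 88 from A

Merged: [15, 18, 21, 23, 33, 42, 48, 53, 88, 93]


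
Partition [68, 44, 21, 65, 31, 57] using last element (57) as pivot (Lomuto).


Pivot: 57
  44 <= 57: swap -> [44, 68, 21, 65, 31, 57]
  21 <= 57: swap -> [44, 21, 68, 65, 31, 57]
  31 <= 57: swap -> [44, 21, 31, 65, 68, 57]
Place pivot at 3: [44, 21, 31, 57, 68, 65]

Partitioned: [44, 21, 31, 57, 68, 65]


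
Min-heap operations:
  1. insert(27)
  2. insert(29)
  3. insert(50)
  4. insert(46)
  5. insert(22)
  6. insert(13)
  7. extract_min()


insert(27) -> [27]
insert(29) -> [27, 29]
insert(50) -> [27, 29, 50]
insert(46) -> [27, 29, 50, 46]
insert(22) -> [22, 27, 50, 46, 29]
insert(13) -> [13, 27, 22, 46, 29, 50]
extract_min()->13, [22, 27, 50, 46, 29]

Final heap: [22, 27, 50, 46, 29]


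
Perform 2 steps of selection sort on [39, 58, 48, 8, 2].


Initial: [39, 58, 48, 8, 2]
Step 1: min=2 at 4
  Swap: [2, 58, 48, 8, 39]
Step 2: min=8 at 3
  Swap: [2, 8, 48, 58, 39]

After 2 steps: [2, 8, 48, 58, 39]


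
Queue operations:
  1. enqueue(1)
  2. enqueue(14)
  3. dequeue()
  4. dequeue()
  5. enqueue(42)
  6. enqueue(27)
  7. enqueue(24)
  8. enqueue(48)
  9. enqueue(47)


enqueue(1) -> [1]
enqueue(14) -> [1, 14]
dequeue()->1, [14]
dequeue()->14, []
enqueue(42) -> [42]
enqueue(27) -> [42, 27]
enqueue(24) -> [42, 27, 24]
enqueue(48) -> [42, 27, 24, 48]
enqueue(47) -> [42, 27, 24, 48, 47]

Final queue: [42, 27, 24, 48, 47]


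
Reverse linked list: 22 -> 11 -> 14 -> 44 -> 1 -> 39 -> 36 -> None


Step 1: curr=22, set curr.next=prev(None) | reversed so far: 22
Step 2: curr=11, set curr.next=prev(22) | reversed so far: 11 -> 22
Step 3: curr=14, set curr.next=prev(11) | reversed so far: 14 -> 11 -> 22
Step 4: curr=44, set curr.next=prev(14) | reversed so far: 44 -> 14 -> 11 -> 22
Step 5: curr=1, set curr.next=prev(44) | reversed so far: 1 -> 44 -> 14 -> 11 -> 22
Step 6: curr=39, set curr.next=prev(1) | reversed so far: 39 -> 1 -> 44 -> 14 -> 11 -> 22
Step 7: curr=36, set curr.next=prev(39) | reversed so far: 36 -> 39 -> 1 -> 44 -> 14 -> 11 -> 22

36 -> 39 -> 1 -> 44 -> 14 -> 11 -> 22 -> None


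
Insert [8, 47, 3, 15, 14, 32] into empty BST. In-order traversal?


Insert 8: root
Insert 47: R from 8
Insert 3: L from 8
Insert 15: R from 8 -> L from 47
Insert 14: R from 8 -> L from 47 -> L from 15
Insert 32: R from 8 -> L from 47 -> R from 15

In-order: [3, 8, 14, 15, 32, 47]


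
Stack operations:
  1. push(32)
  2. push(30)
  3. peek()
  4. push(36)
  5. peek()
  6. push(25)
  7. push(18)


push(32) -> [32]
push(30) -> [32, 30]
peek()->30
push(36) -> [32, 30, 36]
peek()->36
push(25) -> [32, 30, 36, 25]
push(18) -> [32, 30, 36, 25, 18]

Final stack: [32, 30, 36, 25, 18]


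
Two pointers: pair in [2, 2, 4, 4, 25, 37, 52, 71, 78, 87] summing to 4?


lo=0(2)+hi=9(87)=89
lo=0(2)+hi=8(78)=80
lo=0(2)+hi=7(71)=73
lo=0(2)+hi=6(52)=54
lo=0(2)+hi=5(37)=39
lo=0(2)+hi=4(25)=27
lo=0(2)+hi=3(4)=6
lo=0(2)+hi=2(4)=6
lo=0(2)+hi=1(2)=4

Yes: 2+2=4


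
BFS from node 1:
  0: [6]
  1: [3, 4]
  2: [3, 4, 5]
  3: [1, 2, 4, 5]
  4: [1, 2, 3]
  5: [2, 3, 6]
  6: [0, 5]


Visit 1, enqueue [3, 4]
Visit 3, enqueue [2, 5]
Visit 4, enqueue []
Visit 2, enqueue []
Visit 5, enqueue [6]
Visit 6, enqueue [0]
Visit 0, enqueue []

BFS order: [1, 3, 4, 2, 5, 6, 0]


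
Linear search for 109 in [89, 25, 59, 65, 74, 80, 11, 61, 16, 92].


i=0: 89!=109
i=1: 25!=109
i=2: 59!=109
i=3: 65!=109
i=4: 74!=109
i=5: 80!=109
i=6: 11!=109
i=7: 61!=109
i=8: 16!=109
i=9: 92!=109

Not found, 10 comps


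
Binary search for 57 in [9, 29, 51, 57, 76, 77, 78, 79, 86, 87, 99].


Step 1: lo=0, hi=10, mid=5, val=77
Step 2: lo=0, hi=4, mid=2, val=51
Step 3: lo=3, hi=4, mid=3, val=57

Found at index 3


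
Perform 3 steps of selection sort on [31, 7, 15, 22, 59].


Initial: [31, 7, 15, 22, 59]
Step 1: min=7 at 1
  Swap: [7, 31, 15, 22, 59]
Step 2: min=15 at 2
  Swap: [7, 15, 31, 22, 59]
Step 3: min=22 at 3
  Swap: [7, 15, 22, 31, 59]

After 3 steps: [7, 15, 22, 31, 59]


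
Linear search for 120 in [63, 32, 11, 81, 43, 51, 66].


i=0: 63!=120
i=1: 32!=120
i=2: 11!=120
i=3: 81!=120
i=4: 43!=120
i=5: 51!=120
i=6: 66!=120

Not found, 7 comps


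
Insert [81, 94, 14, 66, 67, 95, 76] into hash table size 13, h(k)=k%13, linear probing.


Insert 81: h=3 -> slot 3
Insert 94: h=3, 1 probes -> slot 4
Insert 14: h=1 -> slot 1
Insert 66: h=1, 1 probes -> slot 2
Insert 67: h=2, 3 probes -> slot 5
Insert 95: h=4, 2 probes -> slot 6
Insert 76: h=11 -> slot 11

Table: [None, 14, 66, 81, 94, 67, 95, None, None, None, None, 76, None]


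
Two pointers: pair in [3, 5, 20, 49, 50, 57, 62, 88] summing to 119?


lo=0(3)+hi=7(88)=91
lo=1(5)+hi=7(88)=93
lo=2(20)+hi=7(88)=108
lo=3(49)+hi=7(88)=137
lo=3(49)+hi=6(62)=111
lo=4(50)+hi=6(62)=112
lo=5(57)+hi=6(62)=119

Yes: 57+62=119


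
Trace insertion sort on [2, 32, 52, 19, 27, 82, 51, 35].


Initial: [2, 32, 52, 19, 27, 82, 51, 35]
Insert 32: [2, 32, 52, 19, 27, 82, 51, 35]
Insert 52: [2, 32, 52, 19, 27, 82, 51, 35]
Insert 19: [2, 19, 32, 52, 27, 82, 51, 35]
Insert 27: [2, 19, 27, 32, 52, 82, 51, 35]
Insert 82: [2, 19, 27, 32, 52, 82, 51, 35]
Insert 51: [2, 19, 27, 32, 51, 52, 82, 35]
Insert 35: [2, 19, 27, 32, 35, 51, 52, 82]

Sorted: [2, 19, 27, 32, 35, 51, 52, 82]


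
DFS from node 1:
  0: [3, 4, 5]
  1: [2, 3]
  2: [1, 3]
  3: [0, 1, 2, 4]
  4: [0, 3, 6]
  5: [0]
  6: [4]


Visit 1, push [3, 2]
Visit 2, push [3]
Visit 3, push [4, 0]
Visit 0, push [5, 4]
Visit 4, push [6]
Visit 6, push []
Visit 5, push []

DFS order: [1, 2, 3, 0, 4, 6, 5]


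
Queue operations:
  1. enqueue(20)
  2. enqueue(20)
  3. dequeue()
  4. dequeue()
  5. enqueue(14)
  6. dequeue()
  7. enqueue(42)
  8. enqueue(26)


enqueue(20) -> [20]
enqueue(20) -> [20, 20]
dequeue()->20, [20]
dequeue()->20, []
enqueue(14) -> [14]
dequeue()->14, []
enqueue(42) -> [42]
enqueue(26) -> [42, 26]

Final queue: [42, 26]


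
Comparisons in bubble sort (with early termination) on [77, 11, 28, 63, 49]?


Algorithm: bubble sort (with early termination)
Input: [77, 11, 28, 63, 49]
Sorted: [11, 28, 49, 63, 77]

9


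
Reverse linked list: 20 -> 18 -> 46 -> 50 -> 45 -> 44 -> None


Step 1: curr=20, set curr.next=prev(None) | reversed so far: 20
Step 2: curr=18, set curr.next=prev(20) | reversed so far: 18 -> 20
Step 3: curr=46, set curr.next=prev(18) | reversed so far: 46 -> 18 -> 20
Step 4: curr=50, set curr.next=prev(46) | reversed so far: 50 -> 46 -> 18 -> 20
Step 5: curr=45, set curr.next=prev(50) | reversed so far: 45 -> 50 -> 46 -> 18 -> 20
Step 6: curr=44, set curr.next=prev(45) | reversed so far: 44 -> 45 -> 50 -> 46 -> 18 -> 20

44 -> 45 -> 50 -> 46 -> 18 -> 20 -> None


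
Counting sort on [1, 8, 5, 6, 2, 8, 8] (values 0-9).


Input: [1, 8, 5, 6, 2, 8, 8]
Counts: [0, 1, 1, 0, 0, 1, 1, 0, 3, 0]

Sorted: [1, 2, 5, 6, 8, 8, 8]


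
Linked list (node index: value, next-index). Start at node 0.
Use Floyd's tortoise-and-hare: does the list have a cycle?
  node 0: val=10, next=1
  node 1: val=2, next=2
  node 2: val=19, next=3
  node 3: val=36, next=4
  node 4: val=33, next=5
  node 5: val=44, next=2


Floyd's tortoise (slow, +1) and hare (fast, +2):
  init: slow=0, fast=0
  step 1: slow=1, fast=2
  step 2: slow=2, fast=4
  step 3: slow=3, fast=2
  step 4: slow=4, fast=4
  slow == fast at node 4: cycle detected

Cycle: yes


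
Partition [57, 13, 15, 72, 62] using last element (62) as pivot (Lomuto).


Pivot: 62
  57 <= 62: advance i (no swap)
  13 <= 62: advance i (no swap)
  15 <= 62: advance i (no swap)
Place pivot at 3: [57, 13, 15, 62, 72]

Partitioned: [57, 13, 15, 62, 72]


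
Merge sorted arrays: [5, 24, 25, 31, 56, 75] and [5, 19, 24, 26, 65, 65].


Take 5 from A
Take 5 from B
Take 19 from B
Take 24 from A
Take 24 from B
Take 25 from A
Take 26 from B
Take 31 from A
Take 56 from A
Take 65 from B
Take 65 from B

Merged: [5, 5, 19, 24, 24, 25, 26, 31, 56, 65, 65, 75]


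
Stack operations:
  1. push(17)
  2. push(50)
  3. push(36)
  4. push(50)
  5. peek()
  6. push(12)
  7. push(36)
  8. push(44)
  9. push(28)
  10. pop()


push(17) -> [17]
push(50) -> [17, 50]
push(36) -> [17, 50, 36]
push(50) -> [17, 50, 36, 50]
peek()->50
push(12) -> [17, 50, 36, 50, 12]
push(36) -> [17, 50, 36, 50, 12, 36]
push(44) -> [17, 50, 36, 50, 12, 36, 44]
push(28) -> [17, 50, 36, 50, 12, 36, 44, 28]
pop()->28, [17, 50, 36, 50, 12, 36, 44]

Final stack: [17, 50, 36, 50, 12, 36, 44]


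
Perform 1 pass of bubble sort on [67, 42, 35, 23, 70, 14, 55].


Initial: [67, 42, 35, 23, 70, 14, 55]
Pass 1: [42, 35, 23, 67, 14, 55, 70] (5 swaps)

After 1 pass: [42, 35, 23, 67, 14, 55, 70]


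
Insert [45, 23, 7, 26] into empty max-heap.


Insert 45: [45]
Insert 23: [45, 23]
Insert 7: [45, 23, 7]
Insert 26: [45, 26, 7, 23]

Final heap: [45, 26, 7, 23]


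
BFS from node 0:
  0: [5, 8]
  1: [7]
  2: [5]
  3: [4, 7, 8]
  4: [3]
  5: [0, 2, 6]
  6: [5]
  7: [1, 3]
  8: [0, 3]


Visit 0, enqueue [5, 8]
Visit 5, enqueue [2, 6]
Visit 8, enqueue [3]
Visit 2, enqueue []
Visit 6, enqueue []
Visit 3, enqueue [4, 7]
Visit 4, enqueue []
Visit 7, enqueue [1]
Visit 1, enqueue []

BFS order: [0, 5, 8, 2, 6, 3, 4, 7, 1]


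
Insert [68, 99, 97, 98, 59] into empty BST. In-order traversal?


Insert 68: root
Insert 99: R from 68
Insert 97: R from 68 -> L from 99
Insert 98: R from 68 -> L from 99 -> R from 97
Insert 59: L from 68

In-order: [59, 68, 97, 98, 99]


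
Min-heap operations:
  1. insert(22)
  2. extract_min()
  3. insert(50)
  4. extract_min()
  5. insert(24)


insert(22) -> [22]
extract_min()->22, []
insert(50) -> [50]
extract_min()->50, []
insert(24) -> [24]

Final heap: [24]


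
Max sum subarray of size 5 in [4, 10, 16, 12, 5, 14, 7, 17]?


[0:5]: 47
[1:6]: 57
[2:7]: 54
[3:8]: 55

Max: 57 at [1:6]


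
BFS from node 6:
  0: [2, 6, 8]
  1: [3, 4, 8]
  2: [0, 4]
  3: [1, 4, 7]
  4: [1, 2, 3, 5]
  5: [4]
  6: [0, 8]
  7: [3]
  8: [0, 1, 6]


Visit 6, enqueue [0, 8]
Visit 0, enqueue [2]
Visit 8, enqueue [1]
Visit 2, enqueue [4]
Visit 1, enqueue [3]
Visit 4, enqueue [5]
Visit 3, enqueue [7]
Visit 5, enqueue []
Visit 7, enqueue []

BFS order: [6, 0, 8, 2, 1, 4, 3, 5, 7]


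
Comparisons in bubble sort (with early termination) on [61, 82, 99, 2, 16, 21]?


Algorithm: bubble sort (with early termination)
Input: [61, 82, 99, 2, 16, 21]
Sorted: [2, 16, 21, 61, 82, 99]

14


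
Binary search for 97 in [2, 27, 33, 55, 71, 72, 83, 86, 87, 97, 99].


Step 1: lo=0, hi=10, mid=5, val=72
Step 2: lo=6, hi=10, mid=8, val=87
Step 3: lo=9, hi=10, mid=9, val=97

Found at index 9


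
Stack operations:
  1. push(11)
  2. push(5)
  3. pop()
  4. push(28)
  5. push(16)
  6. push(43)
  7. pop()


push(11) -> [11]
push(5) -> [11, 5]
pop()->5, [11]
push(28) -> [11, 28]
push(16) -> [11, 28, 16]
push(43) -> [11, 28, 16, 43]
pop()->43, [11, 28, 16]

Final stack: [11, 28, 16]


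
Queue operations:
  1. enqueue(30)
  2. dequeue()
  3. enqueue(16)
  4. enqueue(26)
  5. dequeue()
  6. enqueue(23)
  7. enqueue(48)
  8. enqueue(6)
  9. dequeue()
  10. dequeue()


enqueue(30) -> [30]
dequeue()->30, []
enqueue(16) -> [16]
enqueue(26) -> [16, 26]
dequeue()->16, [26]
enqueue(23) -> [26, 23]
enqueue(48) -> [26, 23, 48]
enqueue(6) -> [26, 23, 48, 6]
dequeue()->26, [23, 48, 6]
dequeue()->23, [48, 6]

Final queue: [48, 6]


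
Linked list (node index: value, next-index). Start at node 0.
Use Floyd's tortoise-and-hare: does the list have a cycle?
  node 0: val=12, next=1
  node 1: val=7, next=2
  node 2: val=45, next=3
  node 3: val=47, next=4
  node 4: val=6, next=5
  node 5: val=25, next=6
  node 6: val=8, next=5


Floyd's tortoise (slow, +1) and hare (fast, +2):
  init: slow=0, fast=0
  step 1: slow=1, fast=2
  step 2: slow=2, fast=4
  step 3: slow=3, fast=6
  step 4: slow=4, fast=6
  step 5: slow=5, fast=6
  step 6: slow=6, fast=6
  slow == fast at node 6: cycle detected

Cycle: yes


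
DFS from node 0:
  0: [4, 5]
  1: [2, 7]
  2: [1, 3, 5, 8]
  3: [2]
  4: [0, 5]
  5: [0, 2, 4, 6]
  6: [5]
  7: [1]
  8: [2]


Visit 0, push [5, 4]
Visit 4, push [5]
Visit 5, push [6, 2]
Visit 2, push [8, 3, 1]
Visit 1, push [7]
Visit 7, push []
Visit 3, push []
Visit 8, push []
Visit 6, push []

DFS order: [0, 4, 5, 2, 1, 7, 3, 8, 6]


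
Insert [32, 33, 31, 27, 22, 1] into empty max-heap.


Insert 32: [32]
Insert 33: [33, 32]
Insert 31: [33, 32, 31]
Insert 27: [33, 32, 31, 27]
Insert 22: [33, 32, 31, 27, 22]
Insert 1: [33, 32, 31, 27, 22, 1]

Final heap: [33, 32, 31, 27, 22, 1]


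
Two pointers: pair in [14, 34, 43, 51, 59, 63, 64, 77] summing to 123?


lo=0(14)+hi=7(77)=91
lo=1(34)+hi=7(77)=111
lo=2(43)+hi=7(77)=120
lo=3(51)+hi=7(77)=128
lo=3(51)+hi=6(64)=115
lo=4(59)+hi=6(64)=123

Yes: 59+64=123


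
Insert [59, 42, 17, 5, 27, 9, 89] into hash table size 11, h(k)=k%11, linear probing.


Insert 59: h=4 -> slot 4
Insert 42: h=9 -> slot 9
Insert 17: h=6 -> slot 6
Insert 5: h=5 -> slot 5
Insert 27: h=5, 2 probes -> slot 7
Insert 9: h=9, 1 probes -> slot 10
Insert 89: h=1 -> slot 1

Table: [None, 89, None, None, 59, 5, 17, 27, None, 42, 9]


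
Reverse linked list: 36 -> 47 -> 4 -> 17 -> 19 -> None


Step 1: curr=36, set curr.next=prev(None) | reversed so far: 36
Step 2: curr=47, set curr.next=prev(36) | reversed so far: 47 -> 36
Step 3: curr=4, set curr.next=prev(47) | reversed so far: 4 -> 47 -> 36
Step 4: curr=17, set curr.next=prev(4) | reversed so far: 17 -> 4 -> 47 -> 36
Step 5: curr=19, set curr.next=prev(17) | reversed so far: 19 -> 17 -> 4 -> 47 -> 36

19 -> 17 -> 4 -> 47 -> 36 -> None


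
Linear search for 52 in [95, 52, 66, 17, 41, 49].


i=0: 95!=52
i=1: 52==52 found!

Found at 1, 2 comps


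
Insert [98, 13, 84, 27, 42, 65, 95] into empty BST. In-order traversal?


Insert 98: root
Insert 13: L from 98
Insert 84: L from 98 -> R from 13
Insert 27: L from 98 -> R from 13 -> L from 84
Insert 42: L from 98 -> R from 13 -> L from 84 -> R from 27
Insert 65: L from 98 -> R from 13 -> L from 84 -> R from 27 -> R from 42
Insert 95: L from 98 -> R from 13 -> R from 84

In-order: [13, 27, 42, 65, 84, 95, 98]


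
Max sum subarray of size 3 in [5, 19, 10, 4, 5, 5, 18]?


[0:3]: 34
[1:4]: 33
[2:5]: 19
[3:6]: 14
[4:7]: 28

Max: 34 at [0:3]


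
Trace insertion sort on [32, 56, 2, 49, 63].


Initial: [32, 56, 2, 49, 63]
Insert 56: [32, 56, 2, 49, 63]
Insert 2: [2, 32, 56, 49, 63]
Insert 49: [2, 32, 49, 56, 63]
Insert 63: [2, 32, 49, 56, 63]

Sorted: [2, 32, 49, 56, 63]


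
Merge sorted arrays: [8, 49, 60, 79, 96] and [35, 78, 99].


Take 8 from A
Take 35 from B
Take 49 from A
Take 60 from A
Take 78 from B
Take 79 from A
Take 96 from A

Merged: [8, 35, 49, 60, 78, 79, 96, 99]


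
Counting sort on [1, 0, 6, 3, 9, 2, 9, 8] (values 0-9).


Input: [1, 0, 6, 3, 9, 2, 9, 8]
Counts: [1, 1, 1, 1, 0, 0, 1, 0, 1, 2]

Sorted: [0, 1, 2, 3, 6, 8, 9, 9]


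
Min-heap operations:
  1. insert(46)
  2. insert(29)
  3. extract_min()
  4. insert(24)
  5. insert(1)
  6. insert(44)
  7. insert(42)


insert(46) -> [46]
insert(29) -> [29, 46]
extract_min()->29, [46]
insert(24) -> [24, 46]
insert(1) -> [1, 46, 24]
insert(44) -> [1, 44, 24, 46]
insert(42) -> [1, 42, 24, 46, 44]

Final heap: [1, 42, 24, 46, 44]


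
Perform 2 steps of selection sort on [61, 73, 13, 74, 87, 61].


Initial: [61, 73, 13, 74, 87, 61]
Step 1: min=13 at 2
  Swap: [13, 73, 61, 74, 87, 61]
Step 2: min=61 at 2
  Swap: [13, 61, 73, 74, 87, 61]

After 2 steps: [13, 61, 73, 74, 87, 61]


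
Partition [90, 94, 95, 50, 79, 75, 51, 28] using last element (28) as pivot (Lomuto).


Pivot: 28
Place pivot at 0: [28, 94, 95, 50, 79, 75, 51, 90]

Partitioned: [28, 94, 95, 50, 79, 75, 51, 90]


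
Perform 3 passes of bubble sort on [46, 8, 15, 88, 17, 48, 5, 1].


Initial: [46, 8, 15, 88, 17, 48, 5, 1]
Pass 1: [8, 15, 46, 17, 48, 5, 1, 88] (6 swaps)
Pass 2: [8, 15, 17, 46, 5, 1, 48, 88] (3 swaps)
Pass 3: [8, 15, 17, 5, 1, 46, 48, 88] (2 swaps)

After 3 passes: [8, 15, 17, 5, 1, 46, 48, 88]


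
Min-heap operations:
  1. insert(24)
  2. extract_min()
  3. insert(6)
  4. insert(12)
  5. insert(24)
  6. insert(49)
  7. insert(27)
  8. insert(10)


insert(24) -> [24]
extract_min()->24, []
insert(6) -> [6]
insert(12) -> [6, 12]
insert(24) -> [6, 12, 24]
insert(49) -> [6, 12, 24, 49]
insert(27) -> [6, 12, 24, 49, 27]
insert(10) -> [6, 12, 10, 49, 27, 24]

Final heap: [6, 12, 10, 49, 27, 24]


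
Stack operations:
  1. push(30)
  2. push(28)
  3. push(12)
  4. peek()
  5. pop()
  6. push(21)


push(30) -> [30]
push(28) -> [30, 28]
push(12) -> [30, 28, 12]
peek()->12
pop()->12, [30, 28]
push(21) -> [30, 28, 21]

Final stack: [30, 28, 21]


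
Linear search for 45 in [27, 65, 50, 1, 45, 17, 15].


i=0: 27!=45
i=1: 65!=45
i=2: 50!=45
i=3: 1!=45
i=4: 45==45 found!

Found at 4, 5 comps


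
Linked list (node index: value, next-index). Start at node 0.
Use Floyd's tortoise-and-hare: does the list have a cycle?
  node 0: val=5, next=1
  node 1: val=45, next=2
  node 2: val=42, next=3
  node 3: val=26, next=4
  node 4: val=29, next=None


Floyd's tortoise (slow, +1) and hare (fast, +2):
  init: slow=0, fast=0
  step 1: slow=1, fast=2
  step 2: slow=2, fast=4
  step 3: fast -> None, no cycle

Cycle: no


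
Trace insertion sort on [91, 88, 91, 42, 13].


Initial: [91, 88, 91, 42, 13]
Insert 88: [88, 91, 91, 42, 13]
Insert 91: [88, 91, 91, 42, 13]
Insert 42: [42, 88, 91, 91, 13]
Insert 13: [13, 42, 88, 91, 91]

Sorted: [13, 42, 88, 91, 91]


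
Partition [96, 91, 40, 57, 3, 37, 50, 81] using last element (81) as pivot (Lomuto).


Pivot: 81
  40 <= 81: swap -> [40, 91, 96, 57, 3, 37, 50, 81]
  57 <= 81: swap -> [40, 57, 96, 91, 3, 37, 50, 81]
  3 <= 81: swap -> [40, 57, 3, 91, 96, 37, 50, 81]
  37 <= 81: swap -> [40, 57, 3, 37, 96, 91, 50, 81]
  50 <= 81: swap -> [40, 57, 3, 37, 50, 91, 96, 81]
Place pivot at 5: [40, 57, 3, 37, 50, 81, 96, 91]

Partitioned: [40, 57, 3, 37, 50, 81, 96, 91]


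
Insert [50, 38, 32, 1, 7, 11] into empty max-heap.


Insert 50: [50]
Insert 38: [50, 38]
Insert 32: [50, 38, 32]
Insert 1: [50, 38, 32, 1]
Insert 7: [50, 38, 32, 1, 7]
Insert 11: [50, 38, 32, 1, 7, 11]

Final heap: [50, 38, 32, 1, 7, 11]


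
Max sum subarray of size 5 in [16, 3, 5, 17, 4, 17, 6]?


[0:5]: 45
[1:6]: 46
[2:7]: 49

Max: 49 at [2:7]


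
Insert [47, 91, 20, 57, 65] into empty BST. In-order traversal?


Insert 47: root
Insert 91: R from 47
Insert 20: L from 47
Insert 57: R from 47 -> L from 91
Insert 65: R from 47 -> L from 91 -> R from 57

In-order: [20, 47, 57, 65, 91]


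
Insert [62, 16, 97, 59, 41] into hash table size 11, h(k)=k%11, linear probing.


Insert 62: h=7 -> slot 7
Insert 16: h=5 -> slot 5
Insert 97: h=9 -> slot 9
Insert 59: h=4 -> slot 4
Insert 41: h=8 -> slot 8

Table: [None, None, None, None, 59, 16, None, 62, 41, 97, None]


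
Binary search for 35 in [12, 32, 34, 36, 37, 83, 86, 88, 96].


Step 1: lo=0, hi=8, mid=4, val=37
Step 2: lo=0, hi=3, mid=1, val=32
Step 3: lo=2, hi=3, mid=2, val=34
Step 4: lo=3, hi=3, mid=3, val=36

Not found


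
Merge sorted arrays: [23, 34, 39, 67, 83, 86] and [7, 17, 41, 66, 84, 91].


Take 7 from B
Take 17 from B
Take 23 from A
Take 34 from A
Take 39 from A
Take 41 from B
Take 66 from B
Take 67 from A
Take 83 from A
Take 84 from B
Take 86 from A

Merged: [7, 17, 23, 34, 39, 41, 66, 67, 83, 84, 86, 91]


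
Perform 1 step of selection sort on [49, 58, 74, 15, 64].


Initial: [49, 58, 74, 15, 64]
Step 1: min=15 at 3
  Swap: [15, 58, 74, 49, 64]

After 1 step: [15, 58, 74, 49, 64]


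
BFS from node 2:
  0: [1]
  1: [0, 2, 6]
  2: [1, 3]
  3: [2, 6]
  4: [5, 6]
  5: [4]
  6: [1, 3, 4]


Visit 2, enqueue [1, 3]
Visit 1, enqueue [0, 6]
Visit 3, enqueue []
Visit 0, enqueue []
Visit 6, enqueue [4]
Visit 4, enqueue [5]
Visit 5, enqueue []

BFS order: [2, 1, 3, 0, 6, 4, 5]


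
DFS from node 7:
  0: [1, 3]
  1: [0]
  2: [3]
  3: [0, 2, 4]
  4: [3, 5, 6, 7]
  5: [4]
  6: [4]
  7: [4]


Visit 7, push [4]
Visit 4, push [6, 5, 3]
Visit 3, push [2, 0]
Visit 0, push [1]
Visit 1, push []
Visit 2, push []
Visit 5, push []
Visit 6, push []

DFS order: [7, 4, 3, 0, 1, 2, 5, 6]


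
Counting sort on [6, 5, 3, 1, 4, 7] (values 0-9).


Input: [6, 5, 3, 1, 4, 7]
Counts: [0, 1, 0, 1, 1, 1, 1, 1, 0, 0]

Sorted: [1, 3, 4, 5, 6, 7]


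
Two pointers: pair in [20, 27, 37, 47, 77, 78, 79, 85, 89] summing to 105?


lo=0(20)+hi=8(89)=109
lo=0(20)+hi=7(85)=105

Yes: 20+85=105


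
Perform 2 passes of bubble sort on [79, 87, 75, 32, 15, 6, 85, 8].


Initial: [79, 87, 75, 32, 15, 6, 85, 8]
Pass 1: [79, 75, 32, 15, 6, 85, 8, 87] (6 swaps)
Pass 2: [75, 32, 15, 6, 79, 8, 85, 87] (5 swaps)

After 2 passes: [75, 32, 15, 6, 79, 8, 85, 87]


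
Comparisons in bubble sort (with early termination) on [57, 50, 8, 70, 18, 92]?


Algorithm: bubble sort (with early termination)
Input: [57, 50, 8, 70, 18, 92]
Sorted: [8, 18, 50, 57, 70, 92]

14


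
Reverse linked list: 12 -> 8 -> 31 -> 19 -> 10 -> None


Step 1: curr=12, set curr.next=prev(None) | reversed so far: 12
Step 2: curr=8, set curr.next=prev(12) | reversed so far: 8 -> 12
Step 3: curr=31, set curr.next=prev(8) | reversed so far: 31 -> 8 -> 12
Step 4: curr=19, set curr.next=prev(31) | reversed so far: 19 -> 31 -> 8 -> 12
Step 5: curr=10, set curr.next=prev(19) | reversed so far: 10 -> 19 -> 31 -> 8 -> 12

10 -> 19 -> 31 -> 8 -> 12 -> None


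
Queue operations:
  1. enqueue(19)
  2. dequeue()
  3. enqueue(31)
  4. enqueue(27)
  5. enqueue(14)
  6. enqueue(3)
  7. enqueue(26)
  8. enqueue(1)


enqueue(19) -> [19]
dequeue()->19, []
enqueue(31) -> [31]
enqueue(27) -> [31, 27]
enqueue(14) -> [31, 27, 14]
enqueue(3) -> [31, 27, 14, 3]
enqueue(26) -> [31, 27, 14, 3, 26]
enqueue(1) -> [31, 27, 14, 3, 26, 1]

Final queue: [31, 27, 14, 3, 26, 1]


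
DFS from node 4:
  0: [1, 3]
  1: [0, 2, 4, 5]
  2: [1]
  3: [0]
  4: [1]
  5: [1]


Visit 4, push [1]
Visit 1, push [5, 2, 0]
Visit 0, push [3]
Visit 3, push []
Visit 2, push []
Visit 5, push []

DFS order: [4, 1, 0, 3, 2, 5]


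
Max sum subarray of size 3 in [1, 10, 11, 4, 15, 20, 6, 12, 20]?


[0:3]: 22
[1:4]: 25
[2:5]: 30
[3:6]: 39
[4:7]: 41
[5:8]: 38
[6:9]: 38

Max: 41 at [4:7]


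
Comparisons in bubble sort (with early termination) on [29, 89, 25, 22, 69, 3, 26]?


Algorithm: bubble sort (with early termination)
Input: [29, 89, 25, 22, 69, 3, 26]
Sorted: [3, 22, 25, 26, 29, 69, 89]

21


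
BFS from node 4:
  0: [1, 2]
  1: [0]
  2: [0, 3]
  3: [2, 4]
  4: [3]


Visit 4, enqueue [3]
Visit 3, enqueue [2]
Visit 2, enqueue [0]
Visit 0, enqueue [1]
Visit 1, enqueue []

BFS order: [4, 3, 2, 0, 1]


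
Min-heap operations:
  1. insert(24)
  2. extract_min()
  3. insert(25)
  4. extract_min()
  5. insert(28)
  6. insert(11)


insert(24) -> [24]
extract_min()->24, []
insert(25) -> [25]
extract_min()->25, []
insert(28) -> [28]
insert(11) -> [11, 28]

Final heap: [11, 28]


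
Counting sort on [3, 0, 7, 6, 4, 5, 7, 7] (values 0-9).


Input: [3, 0, 7, 6, 4, 5, 7, 7]
Counts: [1, 0, 0, 1, 1, 1, 1, 3, 0, 0]

Sorted: [0, 3, 4, 5, 6, 7, 7, 7]


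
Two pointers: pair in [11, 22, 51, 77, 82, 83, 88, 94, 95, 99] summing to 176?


lo=0(11)+hi=9(99)=110
lo=1(22)+hi=9(99)=121
lo=2(51)+hi=9(99)=150
lo=3(77)+hi=9(99)=176

Yes: 77+99=176


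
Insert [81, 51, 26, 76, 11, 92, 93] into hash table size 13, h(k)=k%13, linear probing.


Insert 81: h=3 -> slot 3
Insert 51: h=12 -> slot 12
Insert 26: h=0 -> slot 0
Insert 76: h=11 -> slot 11
Insert 11: h=11, 3 probes -> slot 1
Insert 92: h=1, 1 probes -> slot 2
Insert 93: h=2, 2 probes -> slot 4

Table: [26, 11, 92, 81, 93, None, None, None, None, None, None, 76, 51]


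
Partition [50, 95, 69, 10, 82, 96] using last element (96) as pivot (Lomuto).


Pivot: 96
  50 <= 96: advance i (no swap)
  95 <= 96: advance i (no swap)
  69 <= 96: advance i (no swap)
  10 <= 96: advance i (no swap)
  82 <= 96: advance i (no swap)
Place pivot at 5: [50, 95, 69, 10, 82, 96]

Partitioned: [50, 95, 69, 10, 82, 96]


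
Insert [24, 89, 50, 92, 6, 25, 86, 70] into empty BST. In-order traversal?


Insert 24: root
Insert 89: R from 24
Insert 50: R from 24 -> L from 89
Insert 92: R from 24 -> R from 89
Insert 6: L from 24
Insert 25: R from 24 -> L from 89 -> L from 50
Insert 86: R from 24 -> L from 89 -> R from 50
Insert 70: R from 24 -> L from 89 -> R from 50 -> L from 86

In-order: [6, 24, 25, 50, 70, 86, 89, 92]


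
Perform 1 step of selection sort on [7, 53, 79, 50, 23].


Initial: [7, 53, 79, 50, 23]
Step 1: min=7 at 0
  Swap: [7, 53, 79, 50, 23]

After 1 step: [7, 53, 79, 50, 23]


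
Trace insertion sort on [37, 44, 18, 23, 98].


Initial: [37, 44, 18, 23, 98]
Insert 44: [37, 44, 18, 23, 98]
Insert 18: [18, 37, 44, 23, 98]
Insert 23: [18, 23, 37, 44, 98]
Insert 98: [18, 23, 37, 44, 98]

Sorted: [18, 23, 37, 44, 98]


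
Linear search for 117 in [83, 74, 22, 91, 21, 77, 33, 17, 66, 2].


i=0: 83!=117
i=1: 74!=117
i=2: 22!=117
i=3: 91!=117
i=4: 21!=117
i=5: 77!=117
i=6: 33!=117
i=7: 17!=117
i=8: 66!=117
i=9: 2!=117

Not found, 10 comps


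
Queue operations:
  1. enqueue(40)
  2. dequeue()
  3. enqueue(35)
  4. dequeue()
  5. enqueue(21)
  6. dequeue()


enqueue(40) -> [40]
dequeue()->40, []
enqueue(35) -> [35]
dequeue()->35, []
enqueue(21) -> [21]
dequeue()->21, []

Final queue: []


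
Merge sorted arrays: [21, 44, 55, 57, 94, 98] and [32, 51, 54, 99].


Take 21 from A
Take 32 from B
Take 44 from A
Take 51 from B
Take 54 from B
Take 55 from A
Take 57 from A
Take 94 from A
Take 98 from A

Merged: [21, 32, 44, 51, 54, 55, 57, 94, 98, 99]


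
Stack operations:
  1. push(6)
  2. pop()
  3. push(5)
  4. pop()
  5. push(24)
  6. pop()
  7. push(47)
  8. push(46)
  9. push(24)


push(6) -> [6]
pop()->6, []
push(5) -> [5]
pop()->5, []
push(24) -> [24]
pop()->24, []
push(47) -> [47]
push(46) -> [47, 46]
push(24) -> [47, 46, 24]

Final stack: [47, 46, 24]


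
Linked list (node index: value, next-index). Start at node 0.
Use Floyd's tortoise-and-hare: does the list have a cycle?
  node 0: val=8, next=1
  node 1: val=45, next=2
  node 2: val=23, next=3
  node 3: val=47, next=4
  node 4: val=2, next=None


Floyd's tortoise (slow, +1) and hare (fast, +2):
  init: slow=0, fast=0
  step 1: slow=1, fast=2
  step 2: slow=2, fast=4
  step 3: fast -> None, no cycle

Cycle: no


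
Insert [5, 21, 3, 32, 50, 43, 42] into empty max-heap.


Insert 5: [5]
Insert 21: [21, 5]
Insert 3: [21, 5, 3]
Insert 32: [32, 21, 3, 5]
Insert 50: [50, 32, 3, 5, 21]
Insert 43: [50, 32, 43, 5, 21, 3]
Insert 42: [50, 32, 43, 5, 21, 3, 42]

Final heap: [50, 32, 43, 5, 21, 3, 42]


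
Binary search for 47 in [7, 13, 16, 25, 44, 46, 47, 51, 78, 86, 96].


Step 1: lo=0, hi=10, mid=5, val=46
Step 2: lo=6, hi=10, mid=8, val=78
Step 3: lo=6, hi=7, mid=6, val=47

Found at index 6


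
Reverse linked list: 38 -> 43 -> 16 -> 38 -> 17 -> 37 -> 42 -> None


Step 1: curr=38, set curr.next=prev(None) | reversed so far: 38
Step 2: curr=43, set curr.next=prev(38) | reversed so far: 43 -> 38
Step 3: curr=16, set curr.next=prev(43) | reversed so far: 16 -> 43 -> 38
Step 4: curr=38, set curr.next=prev(16) | reversed so far: 38 -> 16 -> 43 -> 38
Step 5: curr=17, set curr.next=prev(38) | reversed so far: 17 -> 38 -> 16 -> 43 -> 38
Step 6: curr=37, set curr.next=prev(17) | reversed so far: 37 -> 17 -> 38 -> 16 -> 43 -> 38
Step 7: curr=42, set curr.next=prev(37) | reversed so far: 42 -> 37 -> 17 -> 38 -> 16 -> 43 -> 38

42 -> 37 -> 17 -> 38 -> 16 -> 43 -> 38 -> None


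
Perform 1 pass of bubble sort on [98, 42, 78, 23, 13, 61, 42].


Initial: [98, 42, 78, 23, 13, 61, 42]
Pass 1: [42, 78, 23, 13, 61, 42, 98] (6 swaps)

After 1 pass: [42, 78, 23, 13, 61, 42, 98]


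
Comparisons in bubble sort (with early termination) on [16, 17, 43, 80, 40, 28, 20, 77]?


Algorithm: bubble sort (with early termination)
Input: [16, 17, 43, 80, 40, 28, 20, 77]
Sorted: [16, 17, 20, 28, 40, 43, 77, 80]

25


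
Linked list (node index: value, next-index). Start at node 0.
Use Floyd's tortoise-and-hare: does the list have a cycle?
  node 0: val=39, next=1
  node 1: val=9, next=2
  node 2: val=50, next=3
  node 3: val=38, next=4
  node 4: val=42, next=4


Floyd's tortoise (slow, +1) and hare (fast, +2):
  init: slow=0, fast=0
  step 1: slow=1, fast=2
  step 2: slow=2, fast=4
  step 3: slow=3, fast=4
  step 4: slow=4, fast=4
  slow == fast at node 4: cycle detected

Cycle: yes


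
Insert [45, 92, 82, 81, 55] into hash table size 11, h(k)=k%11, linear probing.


Insert 45: h=1 -> slot 1
Insert 92: h=4 -> slot 4
Insert 82: h=5 -> slot 5
Insert 81: h=4, 2 probes -> slot 6
Insert 55: h=0 -> slot 0

Table: [55, 45, None, None, 92, 82, 81, None, None, None, None]


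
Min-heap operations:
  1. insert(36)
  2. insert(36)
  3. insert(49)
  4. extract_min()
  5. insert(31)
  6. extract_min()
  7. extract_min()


insert(36) -> [36]
insert(36) -> [36, 36]
insert(49) -> [36, 36, 49]
extract_min()->36, [36, 49]
insert(31) -> [31, 49, 36]
extract_min()->31, [36, 49]
extract_min()->36, [49]

Final heap: [49]


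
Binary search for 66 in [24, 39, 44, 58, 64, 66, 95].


Step 1: lo=0, hi=6, mid=3, val=58
Step 2: lo=4, hi=6, mid=5, val=66

Found at index 5


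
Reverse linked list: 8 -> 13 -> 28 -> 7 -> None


Step 1: curr=8, set curr.next=prev(None) | reversed so far: 8
Step 2: curr=13, set curr.next=prev(8) | reversed so far: 13 -> 8
Step 3: curr=28, set curr.next=prev(13) | reversed so far: 28 -> 13 -> 8
Step 4: curr=7, set curr.next=prev(28) | reversed so far: 7 -> 28 -> 13 -> 8

7 -> 28 -> 13 -> 8 -> None


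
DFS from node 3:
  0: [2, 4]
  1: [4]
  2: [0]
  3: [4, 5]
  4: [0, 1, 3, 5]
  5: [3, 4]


Visit 3, push [5, 4]
Visit 4, push [5, 1, 0]
Visit 0, push [2]
Visit 2, push []
Visit 1, push []
Visit 5, push []

DFS order: [3, 4, 0, 2, 1, 5]


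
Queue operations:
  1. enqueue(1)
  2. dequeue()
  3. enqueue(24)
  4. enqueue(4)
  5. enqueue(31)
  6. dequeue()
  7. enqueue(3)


enqueue(1) -> [1]
dequeue()->1, []
enqueue(24) -> [24]
enqueue(4) -> [24, 4]
enqueue(31) -> [24, 4, 31]
dequeue()->24, [4, 31]
enqueue(3) -> [4, 31, 3]

Final queue: [4, 31, 3]


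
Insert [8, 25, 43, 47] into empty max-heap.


Insert 8: [8]
Insert 25: [25, 8]
Insert 43: [43, 8, 25]
Insert 47: [47, 43, 25, 8]

Final heap: [47, 43, 25, 8]


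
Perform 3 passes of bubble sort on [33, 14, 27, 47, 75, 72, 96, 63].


Initial: [33, 14, 27, 47, 75, 72, 96, 63]
Pass 1: [14, 27, 33, 47, 72, 75, 63, 96] (4 swaps)
Pass 2: [14, 27, 33, 47, 72, 63, 75, 96] (1 swaps)
Pass 3: [14, 27, 33, 47, 63, 72, 75, 96] (1 swaps)

After 3 passes: [14, 27, 33, 47, 63, 72, 75, 96]


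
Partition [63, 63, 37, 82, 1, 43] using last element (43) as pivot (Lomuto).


Pivot: 43
  37 <= 43: swap -> [37, 63, 63, 82, 1, 43]
  1 <= 43: swap -> [37, 1, 63, 82, 63, 43]
Place pivot at 2: [37, 1, 43, 82, 63, 63]

Partitioned: [37, 1, 43, 82, 63, 63]


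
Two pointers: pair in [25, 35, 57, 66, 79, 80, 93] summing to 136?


lo=0(25)+hi=6(93)=118
lo=1(35)+hi=6(93)=128
lo=2(57)+hi=6(93)=150
lo=2(57)+hi=5(80)=137
lo=2(57)+hi=4(79)=136

Yes: 57+79=136


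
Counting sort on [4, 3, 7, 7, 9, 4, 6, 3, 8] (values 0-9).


Input: [4, 3, 7, 7, 9, 4, 6, 3, 8]
Counts: [0, 0, 0, 2, 2, 0, 1, 2, 1, 1]

Sorted: [3, 3, 4, 4, 6, 7, 7, 8, 9]


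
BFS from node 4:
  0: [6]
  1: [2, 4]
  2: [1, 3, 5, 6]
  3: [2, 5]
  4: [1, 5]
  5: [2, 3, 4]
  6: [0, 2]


Visit 4, enqueue [1, 5]
Visit 1, enqueue [2]
Visit 5, enqueue [3]
Visit 2, enqueue [6]
Visit 3, enqueue []
Visit 6, enqueue [0]
Visit 0, enqueue []

BFS order: [4, 1, 5, 2, 3, 6, 0]


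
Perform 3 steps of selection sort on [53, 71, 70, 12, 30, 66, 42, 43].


Initial: [53, 71, 70, 12, 30, 66, 42, 43]
Step 1: min=12 at 3
  Swap: [12, 71, 70, 53, 30, 66, 42, 43]
Step 2: min=30 at 4
  Swap: [12, 30, 70, 53, 71, 66, 42, 43]
Step 3: min=42 at 6
  Swap: [12, 30, 42, 53, 71, 66, 70, 43]

After 3 steps: [12, 30, 42, 53, 71, 66, 70, 43]


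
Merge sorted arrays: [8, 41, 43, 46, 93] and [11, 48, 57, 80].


Take 8 from A
Take 11 from B
Take 41 from A
Take 43 from A
Take 46 from A
Take 48 from B
Take 57 from B
Take 80 from B

Merged: [8, 11, 41, 43, 46, 48, 57, 80, 93]


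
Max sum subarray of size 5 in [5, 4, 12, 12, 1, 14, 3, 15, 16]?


[0:5]: 34
[1:6]: 43
[2:7]: 42
[3:8]: 45
[4:9]: 49

Max: 49 at [4:9]


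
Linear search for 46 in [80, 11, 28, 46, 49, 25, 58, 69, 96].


i=0: 80!=46
i=1: 11!=46
i=2: 28!=46
i=3: 46==46 found!

Found at 3, 4 comps


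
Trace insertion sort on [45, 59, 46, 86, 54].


Initial: [45, 59, 46, 86, 54]
Insert 59: [45, 59, 46, 86, 54]
Insert 46: [45, 46, 59, 86, 54]
Insert 86: [45, 46, 59, 86, 54]
Insert 54: [45, 46, 54, 59, 86]

Sorted: [45, 46, 54, 59, 86]


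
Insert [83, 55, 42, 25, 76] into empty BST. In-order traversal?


Insert 83: root
Insert 55: L from 83
Insert 42: L from 83 -> L from 55
Insert 25: L from 83 -> L from 55 -> L from 42
Insert 76: L from 83 -> R from 55

In-order: [25, 42, 55, 76, 83]


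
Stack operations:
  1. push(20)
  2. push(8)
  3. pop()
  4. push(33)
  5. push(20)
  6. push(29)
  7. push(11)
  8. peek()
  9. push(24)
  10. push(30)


push(20) -> [20]
push(8) -> [20, 8]
pop()->8, [20]
push(33) -> [20, 33]
push(20) -> [20, 33, 20]
push(29) -> [20, 33, 20, 29]
push(11) -> [20, 33, 20, 29, 11]
peek()->11
push(24) -> [20, 33, 20, 29, 11, 24]
push(30) -> [20, 33, 20, 29, 11, 24, 30]

Final stack: [20, 33, 20, 29, 11, 24, 30]


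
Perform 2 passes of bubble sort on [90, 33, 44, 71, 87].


Initial: [90, 33, 44, 71, 87]
Pass 1: [33, 44, 71, 87, 90] (4 swaps)
Pass 2: [33, 44, 71, 87, 90] (0 swaps)

After 2 passes: [33, 44, 71, 87, 90]


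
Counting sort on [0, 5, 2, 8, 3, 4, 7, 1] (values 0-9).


Input: [0, 5, 2, 8, 3, 4, 7, 1]
Counts: [1, 1, 1, 1, 1, 1, 0, 1, 1, 0]

Sorted: [0, 1, 2, 3, 4, 5, 7, 8]


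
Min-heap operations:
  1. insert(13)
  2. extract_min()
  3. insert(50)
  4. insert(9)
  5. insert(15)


insert(13) -> [13]
extract_min()->13, []
insert(50) -> [50]
insert(9) -> [9, 50]
insert(15) -> [9, 50, 15]

Final heap: [9, 50, 15]
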